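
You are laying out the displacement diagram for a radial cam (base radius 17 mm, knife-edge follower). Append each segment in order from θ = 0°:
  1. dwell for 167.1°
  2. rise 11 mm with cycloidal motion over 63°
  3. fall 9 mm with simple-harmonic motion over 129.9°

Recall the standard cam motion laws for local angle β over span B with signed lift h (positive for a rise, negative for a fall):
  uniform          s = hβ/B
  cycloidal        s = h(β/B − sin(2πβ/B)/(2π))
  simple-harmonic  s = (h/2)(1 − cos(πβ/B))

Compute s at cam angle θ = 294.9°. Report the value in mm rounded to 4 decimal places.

seg 1 [0°–167.1°] dwell: s stays 0.0000
seg 2 [167.1°–230.1°] cycloidal, h=11: full span → s += 11 → s = 11.0000
seg 3 [230.1°–360°] simple-harmonic, h=-9: θ=294.9° here. β=64.8, B=129.9. -9/2·(1 − cos(π·0.4988)) = -4.4837 → s = 6.5163

6.5163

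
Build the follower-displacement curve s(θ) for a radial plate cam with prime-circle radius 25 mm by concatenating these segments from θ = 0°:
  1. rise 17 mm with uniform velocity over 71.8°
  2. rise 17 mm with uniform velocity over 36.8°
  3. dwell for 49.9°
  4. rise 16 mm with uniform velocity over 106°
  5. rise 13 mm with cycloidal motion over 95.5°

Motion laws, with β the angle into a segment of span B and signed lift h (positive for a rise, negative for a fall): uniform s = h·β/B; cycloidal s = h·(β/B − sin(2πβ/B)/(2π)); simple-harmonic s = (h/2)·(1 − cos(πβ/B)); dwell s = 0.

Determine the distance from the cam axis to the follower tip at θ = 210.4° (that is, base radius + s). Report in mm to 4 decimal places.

seg 1 [0°–71.8°] uniform, h=17: full span → s += 17 → s = 17.0000
seg 2 [71.8°–108.6°] uniform, h=17: full span → s += 17 → s = 34.0000
seg 3 [108.6°–158.5°] dwell: s stays 34.0000
seg 4 [158.5°–264.5°] uniform, h=16: θ=210.4° here. β=51.9, B=106. 16·51.9/106 = 7.8340 → s = 41.8340
radial distance = base radius + s = 25 + 41.8340 = 66.8340

66.8340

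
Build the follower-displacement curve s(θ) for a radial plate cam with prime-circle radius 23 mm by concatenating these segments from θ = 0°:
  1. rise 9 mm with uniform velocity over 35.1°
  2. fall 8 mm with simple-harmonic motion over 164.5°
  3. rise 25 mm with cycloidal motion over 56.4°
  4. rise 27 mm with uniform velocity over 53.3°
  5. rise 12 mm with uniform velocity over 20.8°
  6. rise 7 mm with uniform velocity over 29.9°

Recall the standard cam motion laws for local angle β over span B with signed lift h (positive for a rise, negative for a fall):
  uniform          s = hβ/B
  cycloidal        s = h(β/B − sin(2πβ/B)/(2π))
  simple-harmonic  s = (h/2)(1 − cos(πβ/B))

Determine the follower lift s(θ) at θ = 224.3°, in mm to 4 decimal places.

seg 1 [0°–35.1°] uniform, h=9: full span → s += 9 → s = 9.0000
seg 2 [35.1°–199.6°] simple-harmonic, h=-8: full span → s += -8 → s = 1.0000
seg 3 [199.6°–256°] cycloidal, h=25: θ=224.3° here. β=24.7, B=56.4. 25·(0.4379 − sin(2π·0.4379)/(2π)) = 9.4362 → s = 10.4362

10.4362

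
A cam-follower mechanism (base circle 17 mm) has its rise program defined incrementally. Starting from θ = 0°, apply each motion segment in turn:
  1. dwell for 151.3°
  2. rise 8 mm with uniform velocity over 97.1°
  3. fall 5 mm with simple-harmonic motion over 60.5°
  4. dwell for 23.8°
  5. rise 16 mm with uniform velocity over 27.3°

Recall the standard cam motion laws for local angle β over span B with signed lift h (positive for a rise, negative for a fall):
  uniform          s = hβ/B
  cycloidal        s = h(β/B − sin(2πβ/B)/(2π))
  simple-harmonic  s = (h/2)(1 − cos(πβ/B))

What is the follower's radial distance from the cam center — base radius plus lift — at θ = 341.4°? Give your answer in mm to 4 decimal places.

seg 1 [0°–151.3°] dwell: s stays 0.0000
seg 2 [151.3°–248.4°] uniform, h=8: full span → s += 8 → s = 8.0000
seg 3 [248.4°–308.9°] simple-harmonic, h=-5: full span → s += -5 → s = 3.0000
seg 4 [308.9°–332.7°] dwell: s stays 3.0000
seg 5 [332.7°–360°] uniform, h=16: θ=341.4° here. β=8.7, B=27.3. 16·8.7/27.3 = 5.0989 → s = 8.0989
radial distance = base radius + s = 17 + 8.0989 = 25.0989

25.0989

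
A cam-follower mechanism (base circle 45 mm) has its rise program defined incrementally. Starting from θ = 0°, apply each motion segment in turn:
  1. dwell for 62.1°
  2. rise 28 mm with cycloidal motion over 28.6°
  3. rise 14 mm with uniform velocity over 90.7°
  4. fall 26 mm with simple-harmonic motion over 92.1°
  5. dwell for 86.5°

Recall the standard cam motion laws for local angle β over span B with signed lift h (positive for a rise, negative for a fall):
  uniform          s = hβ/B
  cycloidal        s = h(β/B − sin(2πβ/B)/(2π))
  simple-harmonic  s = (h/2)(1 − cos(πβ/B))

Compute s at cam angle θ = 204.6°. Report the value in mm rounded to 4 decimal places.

seg 1 [0°–62.1°] dwell: s stays 0.0000
seg 2 [62.1°–90.7°] cycloidal, h=28: full span → s += 28 → s = 28.0000
seg 3 [90.7°–181.4°] uniform, h=14: full span → s += 14 → s = 42.0000
seg 4 [181.4°–273.5°] simple-harmonic, h=-26: θ=204.6° here. β=23.2, B=92.1. -26/2·(1 − cos(π·0.2519)) = -3.8626 → s = 38.1374

38.1374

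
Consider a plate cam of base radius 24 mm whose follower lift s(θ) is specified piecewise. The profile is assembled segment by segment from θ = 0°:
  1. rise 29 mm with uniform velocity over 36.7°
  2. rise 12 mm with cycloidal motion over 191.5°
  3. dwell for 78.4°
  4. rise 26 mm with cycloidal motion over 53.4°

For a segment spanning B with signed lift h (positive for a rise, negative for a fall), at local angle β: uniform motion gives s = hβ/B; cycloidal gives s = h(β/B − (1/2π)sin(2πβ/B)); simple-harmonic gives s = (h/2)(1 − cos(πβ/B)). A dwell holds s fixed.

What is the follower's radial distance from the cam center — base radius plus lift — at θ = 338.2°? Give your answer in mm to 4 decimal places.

seg 1 [0°–36.7°] uniform, h=29: full span → s += 29 → s = 29.0000
seg 2 [36.7°–228.2°] cycloidal, h=12: full span → s += 12 → s = 41.0000
seg 3 [228.2°–306.6°] dwell: s stays 41.0000
seg 4 [306.6°–360°] cycloidal, h=26: θ=338.2° here. β=31.6, B=53.4. 26·(0.5918 − sin(2π·0.5918)/(2π)) = 17.6415 → s = 58.6415
radial distance = base radius + s = 24 + 58.6415 = 82.6415

82.6415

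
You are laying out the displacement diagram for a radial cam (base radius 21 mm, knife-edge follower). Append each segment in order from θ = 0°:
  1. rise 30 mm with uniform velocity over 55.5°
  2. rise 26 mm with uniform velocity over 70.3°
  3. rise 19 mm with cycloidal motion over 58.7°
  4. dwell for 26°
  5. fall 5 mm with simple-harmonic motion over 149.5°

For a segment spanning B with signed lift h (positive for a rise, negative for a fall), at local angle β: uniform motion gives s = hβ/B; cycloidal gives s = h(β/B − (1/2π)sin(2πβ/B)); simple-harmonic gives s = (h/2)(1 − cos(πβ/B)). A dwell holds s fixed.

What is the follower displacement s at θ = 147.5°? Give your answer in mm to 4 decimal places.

seg 1 [0°–55.5°] uniform, h=30: full span → s += 30 → s = 30.0000
seg 2 [55.5°–125.8°] uniform, h=26: full span → s += 26 → s = 56.0000
seg 3 [125.8°–184.5°] cycloidal, h=19: θ=147.5° here. β=21.7, B=58.7. 19·(0.3697 − sin(2π·0.3697)/(2π)) = 4.8153 → s = 60.8153

60.8153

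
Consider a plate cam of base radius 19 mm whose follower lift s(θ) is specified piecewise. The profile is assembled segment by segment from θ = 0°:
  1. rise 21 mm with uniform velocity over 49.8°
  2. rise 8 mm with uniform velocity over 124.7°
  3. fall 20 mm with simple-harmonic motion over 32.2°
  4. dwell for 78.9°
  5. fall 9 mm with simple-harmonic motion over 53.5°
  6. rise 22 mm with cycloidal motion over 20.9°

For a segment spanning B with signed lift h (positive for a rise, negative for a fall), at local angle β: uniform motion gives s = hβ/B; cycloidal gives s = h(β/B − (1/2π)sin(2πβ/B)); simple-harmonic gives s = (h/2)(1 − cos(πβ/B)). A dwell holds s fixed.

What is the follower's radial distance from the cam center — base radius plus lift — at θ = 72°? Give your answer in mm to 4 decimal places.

seg 1 [0°–49.8°] uniform, h=21: full span → s += 21 → s = 21.0000
seg 2 [49.8°–174.5°] uniform, h=8: θ=72° here. β=22.2, B=124.7. 8·22.2/124.7 = 1.4242 → s = 22.4242
radial distance = base radius + s = 19 + 22.4242 = 41.4242

41.4242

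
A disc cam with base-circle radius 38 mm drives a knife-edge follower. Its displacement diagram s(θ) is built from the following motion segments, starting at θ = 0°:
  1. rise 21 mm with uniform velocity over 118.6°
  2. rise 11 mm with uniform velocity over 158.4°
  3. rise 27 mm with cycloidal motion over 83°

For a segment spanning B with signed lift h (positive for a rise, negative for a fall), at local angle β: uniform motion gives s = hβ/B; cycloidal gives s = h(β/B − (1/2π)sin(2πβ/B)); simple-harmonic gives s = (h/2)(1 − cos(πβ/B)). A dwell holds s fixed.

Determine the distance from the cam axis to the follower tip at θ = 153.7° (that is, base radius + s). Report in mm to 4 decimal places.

seg 1 [0°–118.6°] uniform, h=21: full span → s += 21 → s = 21.0000
seg 2 [118.6°–277°] uniform, h=11: θ=153.7° here. β=35.1, B=158.4. 11·35.1/158.4 = 2.4375 → s = 23.4375
radial distance = base radius + s = 38 + 23.4375 = 61.4375

61.4375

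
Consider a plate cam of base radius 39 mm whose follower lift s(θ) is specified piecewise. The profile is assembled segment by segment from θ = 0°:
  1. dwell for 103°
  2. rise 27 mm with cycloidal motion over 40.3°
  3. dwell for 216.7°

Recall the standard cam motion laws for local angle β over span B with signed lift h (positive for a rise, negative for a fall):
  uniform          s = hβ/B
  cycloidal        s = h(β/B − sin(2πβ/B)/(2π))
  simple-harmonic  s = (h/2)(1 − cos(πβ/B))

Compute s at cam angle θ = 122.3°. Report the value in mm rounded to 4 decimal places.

seg 1 [0°–103°] dwell: s stays 0.0000
seg 2 [103°–143.3°] cycloidal, h=27: θ=122.3° here. β=19.3, B=40.3. 27·(0.4789 − sin(2π·0.4789)/(2π)) = 12.3627 → s = 12.3627

12.3627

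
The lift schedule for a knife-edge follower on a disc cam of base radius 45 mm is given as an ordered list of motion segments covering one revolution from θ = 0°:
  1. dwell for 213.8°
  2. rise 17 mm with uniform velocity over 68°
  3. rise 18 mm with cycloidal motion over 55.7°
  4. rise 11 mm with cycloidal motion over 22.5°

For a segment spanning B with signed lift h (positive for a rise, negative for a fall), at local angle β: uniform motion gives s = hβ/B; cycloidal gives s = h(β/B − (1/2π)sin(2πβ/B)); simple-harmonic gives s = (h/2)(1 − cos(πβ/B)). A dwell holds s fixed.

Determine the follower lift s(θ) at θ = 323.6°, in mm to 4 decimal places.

seg 1 [0°–213.8°] dwell: s stays 0.0000
seg 2 [213.8°–281.8°] uniform, h=17: full span → s += 17 → s = 17.0000
seg 3 [281.8°–337.5°] cycloidal, h=18: θ=323.6° here. β=41.8, B=55.7. 18·(0.7504 − sin(2π·0.7504)/(2π)) = 16.3729 → s = 33.3729

33.3729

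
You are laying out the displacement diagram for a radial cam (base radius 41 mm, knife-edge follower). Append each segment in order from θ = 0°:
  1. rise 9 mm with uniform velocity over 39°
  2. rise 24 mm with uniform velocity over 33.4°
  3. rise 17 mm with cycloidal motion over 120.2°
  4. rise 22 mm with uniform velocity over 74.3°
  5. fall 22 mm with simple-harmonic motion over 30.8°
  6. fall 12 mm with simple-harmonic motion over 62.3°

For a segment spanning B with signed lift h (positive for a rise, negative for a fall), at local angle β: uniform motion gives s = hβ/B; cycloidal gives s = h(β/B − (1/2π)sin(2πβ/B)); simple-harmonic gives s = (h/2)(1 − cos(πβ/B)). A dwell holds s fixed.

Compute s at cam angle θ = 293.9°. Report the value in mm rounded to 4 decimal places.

seg 1 [0°–39°] uniform, h=9: full span → s += 9 → s = 9.0000
seg 2 [39°–72.4°] uniform, h=24: full span → s += 24 → s = 33.0000
seg 3 [72.4°–192.6°] cycloidal, h=17: full span → s += 17 → s = 50.0000
seg 4 [192.6°–266.9°] uniform, h=22: full span → s += 22 → s = 72.0000
seg 5 [266.9°–297.7°] simple-harmonic, h=-22: θ=293.9° here. β=27, B=30.8. -22/2·(1 − cos(π·0.8766)) = -21.1840 → s = 50.8160

50.8160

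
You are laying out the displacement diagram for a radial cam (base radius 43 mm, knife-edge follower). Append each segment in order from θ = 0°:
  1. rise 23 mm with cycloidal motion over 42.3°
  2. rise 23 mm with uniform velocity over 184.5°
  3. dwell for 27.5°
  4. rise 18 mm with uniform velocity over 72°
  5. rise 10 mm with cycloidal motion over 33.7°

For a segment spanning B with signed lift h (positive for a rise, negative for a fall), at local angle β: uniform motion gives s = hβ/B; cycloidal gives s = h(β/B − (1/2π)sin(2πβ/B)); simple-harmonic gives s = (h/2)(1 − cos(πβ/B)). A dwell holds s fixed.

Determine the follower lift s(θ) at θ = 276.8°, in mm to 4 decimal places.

seg 1 [0°–42.3°] cycloidal, h=23: full span → s += 23 → s = 23.0000
seg 2 [42.3°–226.8°] uniform, h=23: full span → s += 23 → s = 46.0000
seg 3 [226.8°–254.3°] dwell: s stays 46.0000
seg 4 [254.3°–326.3°] uniform, h=18: θ=276.8° here. β=22.5, B=72. 18·22.5/72 = 5.6250 → s = 51.6250

51.6250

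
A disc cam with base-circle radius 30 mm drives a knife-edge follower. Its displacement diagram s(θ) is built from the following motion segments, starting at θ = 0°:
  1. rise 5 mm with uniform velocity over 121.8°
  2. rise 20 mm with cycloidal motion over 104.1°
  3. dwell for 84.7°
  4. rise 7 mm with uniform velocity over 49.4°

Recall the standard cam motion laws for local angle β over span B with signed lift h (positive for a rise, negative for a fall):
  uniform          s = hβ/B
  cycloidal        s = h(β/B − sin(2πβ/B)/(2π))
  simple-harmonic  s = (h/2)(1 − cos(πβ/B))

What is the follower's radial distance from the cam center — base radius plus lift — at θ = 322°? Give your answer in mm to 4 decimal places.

seg 1 [0°–121.8°] uniform, h=5: full span → s += 5 → s = 5.0000
seg 2 [121.8°–225.9°] cycloidal, h=20: full span → s += 20 → s = 25.0000
seg 3 [225.9°–310.6°] dwell: s stays 25.0000
seg 4 [310.6°–360°] uniform, h=7: θ=322° here. β=11.4, B=49.4. 7·11.4/49.4 = 1.6154 → s = 26.6154
radial distance = base radius + s = 30 + 26.6154 = 56.6154

56.6154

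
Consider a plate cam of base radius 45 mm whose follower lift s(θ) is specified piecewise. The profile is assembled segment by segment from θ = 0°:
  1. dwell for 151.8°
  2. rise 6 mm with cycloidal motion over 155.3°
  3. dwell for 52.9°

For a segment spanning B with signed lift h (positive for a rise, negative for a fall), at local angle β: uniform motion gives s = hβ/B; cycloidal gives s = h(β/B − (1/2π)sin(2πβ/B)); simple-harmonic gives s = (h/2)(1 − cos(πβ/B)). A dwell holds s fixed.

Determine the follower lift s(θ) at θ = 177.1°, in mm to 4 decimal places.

seg 1 [0°–151.8°] dwell: s stays 0.0000
seg 2 [151.8°–307.1°] cycloidal, h=6: θ=177.1° here. β=25.3, B=155.3. 6·(0.1629 − sin(2π·0.1629)/(2π)) = 0.1620 → s = 0.1620

0.1620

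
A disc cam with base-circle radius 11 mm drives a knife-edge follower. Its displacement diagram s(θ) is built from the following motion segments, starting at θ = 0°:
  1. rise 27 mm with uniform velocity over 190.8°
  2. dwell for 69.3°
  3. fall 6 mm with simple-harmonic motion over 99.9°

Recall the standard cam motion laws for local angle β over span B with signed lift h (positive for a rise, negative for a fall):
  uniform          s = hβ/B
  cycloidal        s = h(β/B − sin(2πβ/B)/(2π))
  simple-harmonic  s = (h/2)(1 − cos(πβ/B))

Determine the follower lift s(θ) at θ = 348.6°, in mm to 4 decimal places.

seg 1 [0°–190.8°] uniform, h=27: full span → s += 27 → s = 27.0000
seg 2 [190.8°–260.1°] dwell: s stays 27.0000
seg 3 [260.1°–360°] simple-harmonic, h=-6: θ=348.6° here. β=88.5, B=99.9. -6/2·(1 − cos(π·0.8859)) = -5.8093 → s = 21.1907

21.1907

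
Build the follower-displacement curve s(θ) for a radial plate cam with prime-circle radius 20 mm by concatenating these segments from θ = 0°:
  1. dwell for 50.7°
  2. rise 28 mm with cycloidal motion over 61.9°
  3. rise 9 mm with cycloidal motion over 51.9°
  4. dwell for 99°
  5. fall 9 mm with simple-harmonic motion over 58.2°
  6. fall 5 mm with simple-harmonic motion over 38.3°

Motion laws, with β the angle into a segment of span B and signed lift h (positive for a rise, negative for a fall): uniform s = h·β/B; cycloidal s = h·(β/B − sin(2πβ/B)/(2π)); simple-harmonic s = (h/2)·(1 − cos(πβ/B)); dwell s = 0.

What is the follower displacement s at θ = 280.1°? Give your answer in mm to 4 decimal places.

seg 1 [0°–50.7°] dwell: s stays 0.0000
seg 2 [50.7°–112.6°] cycloidal, h=28: full span → s += 28 → s = 28.0000
seg 3 [112.6°–164.5°] cycloidal, h=9: full span → s += 9 → s = 37.0000
seg 4 [164.5°–263.5°] dwell: s stays 37.0000
seg 5 [263.5°–321.7°] simple-harmonic, h=-9: θ=280.1° here. β=16.6, B=58.2. -9/2·(1 − cos(π·0.2852)) = -1.6889 → s = 35.3111

35.3111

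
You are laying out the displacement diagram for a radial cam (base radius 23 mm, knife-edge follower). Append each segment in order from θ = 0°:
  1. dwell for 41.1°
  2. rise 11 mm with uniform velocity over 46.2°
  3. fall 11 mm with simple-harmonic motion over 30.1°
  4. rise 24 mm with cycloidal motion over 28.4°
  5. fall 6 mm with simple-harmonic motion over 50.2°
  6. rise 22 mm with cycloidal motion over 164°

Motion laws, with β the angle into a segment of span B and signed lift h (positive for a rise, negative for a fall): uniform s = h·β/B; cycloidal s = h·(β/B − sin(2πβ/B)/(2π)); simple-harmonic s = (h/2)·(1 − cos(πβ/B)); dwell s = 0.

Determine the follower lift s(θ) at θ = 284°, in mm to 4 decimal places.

seg 1 [0°–41.1°] dwell: s stays 0.0000
seg 2 [41.1°–87.3°] uniform, h=11: full span → s += 11 → s = 11.0000
seg 3 [87.3°–117.4°] simple-harmonic, h=-11: full span → s += -11 → s = 0.0000
seg 4 [117.4°–145.8°] cycloidal, h=24: full span → s += 24 → s = 24.0000
seg 5 [145.8°–196°] simple-harmonic, h=-6: full span → s += -6 → s = 18.0000
seg 6 [196°–360°] cycloidal, h=22: θ=284° here. β=88, B=164. 22·(0.5366 − sin(2π·0.5366)/(2π)) = 12.6027 → s = 30.6027

30.6027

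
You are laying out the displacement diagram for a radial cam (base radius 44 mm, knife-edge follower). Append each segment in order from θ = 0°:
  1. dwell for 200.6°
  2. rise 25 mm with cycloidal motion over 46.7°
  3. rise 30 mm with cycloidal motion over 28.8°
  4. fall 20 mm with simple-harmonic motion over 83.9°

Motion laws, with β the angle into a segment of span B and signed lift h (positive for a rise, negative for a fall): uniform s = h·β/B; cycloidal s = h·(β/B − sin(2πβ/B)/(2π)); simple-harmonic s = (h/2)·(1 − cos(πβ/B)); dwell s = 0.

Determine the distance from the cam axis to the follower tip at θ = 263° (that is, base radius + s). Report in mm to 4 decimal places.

seg 1 [0°–200.6°] dwell: s stays 0.0000
seg 2 [200.6°–247.3°] cycloidal, h=25: full span → s += 25 → s = 25.0000
seg 3 [247.3°–276.1°] cycloidal, h=30: θ=263° here. β=15.7, B=28.8. 30·(0.5451 − sin(2π·0.5451)/(2π)) = 17.6903 → s = 42.6903
radial distance = base radius + s = 44 + 42.6903 = 86.6903

86.6903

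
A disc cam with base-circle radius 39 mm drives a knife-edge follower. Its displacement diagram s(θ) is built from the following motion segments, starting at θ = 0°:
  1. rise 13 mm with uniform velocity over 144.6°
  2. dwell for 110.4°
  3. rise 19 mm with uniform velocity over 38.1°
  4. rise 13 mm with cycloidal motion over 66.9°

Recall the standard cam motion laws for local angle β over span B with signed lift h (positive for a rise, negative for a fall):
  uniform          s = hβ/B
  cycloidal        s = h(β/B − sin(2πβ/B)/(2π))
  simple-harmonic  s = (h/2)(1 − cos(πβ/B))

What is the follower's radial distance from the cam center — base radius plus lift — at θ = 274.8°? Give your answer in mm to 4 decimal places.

seg 1 [0°–144.6°] uniform, h=13: full span → s += 13 → s = 13.0000
seg 2 [144.6°–255°] dwell: s stays 13.0000
seg 3 [255°–293.1°] uniform, h=19: θ=274.8° here. β=19.8, B=38.1. 19·19.8/38.1 = 9.8740 → s = 22.8740
radial distance = base radius + s = 39 + 22.8740 = 61.8740

61.8740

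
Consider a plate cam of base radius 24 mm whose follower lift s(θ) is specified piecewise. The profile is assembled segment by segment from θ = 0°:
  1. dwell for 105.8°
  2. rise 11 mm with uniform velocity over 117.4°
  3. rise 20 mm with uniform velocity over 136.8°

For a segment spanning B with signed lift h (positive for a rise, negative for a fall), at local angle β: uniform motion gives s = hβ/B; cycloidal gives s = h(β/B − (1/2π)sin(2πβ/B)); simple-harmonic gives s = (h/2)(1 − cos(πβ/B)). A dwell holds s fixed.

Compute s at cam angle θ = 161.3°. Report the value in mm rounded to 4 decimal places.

seg 1 [0°–105.8°] dwell: s stays 0.0000
seg 2 [105.8°–223.2°] uniform, h=11: θ=161.3° here. β=55.5, B=117.4. 11·55.5/117.4 = 5.2002 → s = 5.2002

5.2002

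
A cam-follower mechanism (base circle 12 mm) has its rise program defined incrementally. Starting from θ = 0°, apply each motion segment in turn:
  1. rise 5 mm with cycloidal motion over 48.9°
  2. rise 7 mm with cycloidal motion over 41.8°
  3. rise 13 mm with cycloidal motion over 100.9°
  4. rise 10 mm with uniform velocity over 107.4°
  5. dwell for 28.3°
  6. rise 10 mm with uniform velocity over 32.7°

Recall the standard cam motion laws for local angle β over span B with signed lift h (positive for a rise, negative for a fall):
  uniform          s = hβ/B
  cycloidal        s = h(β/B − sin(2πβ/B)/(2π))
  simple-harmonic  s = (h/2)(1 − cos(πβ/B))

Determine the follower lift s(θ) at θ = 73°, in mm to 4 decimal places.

seg 1 [0°–48.9°] cycloidal, h=5: full span → s += 5 → s = 5.0000
seg 2 [48.9°–90.7°] cycloidal, h=7: θ=73° here. β=24.1, B=41.8. 7·(0.5766 − sin(2π·0.5766)/(2π)) = 4.5513 → s = 9.5513

9.5513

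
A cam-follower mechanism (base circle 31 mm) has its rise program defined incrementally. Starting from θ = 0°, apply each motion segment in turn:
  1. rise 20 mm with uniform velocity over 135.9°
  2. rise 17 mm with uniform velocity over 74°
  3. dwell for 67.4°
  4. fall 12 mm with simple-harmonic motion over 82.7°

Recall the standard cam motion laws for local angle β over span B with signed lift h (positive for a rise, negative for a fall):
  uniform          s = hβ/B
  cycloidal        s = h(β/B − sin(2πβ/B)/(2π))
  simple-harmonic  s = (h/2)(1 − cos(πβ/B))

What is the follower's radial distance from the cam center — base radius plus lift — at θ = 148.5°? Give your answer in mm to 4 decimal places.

seg 1 [0°–135.9°] uniform, h=20: full span → s += 20 → s = 20.0000
seg 2 [135.9°–209.9°] uniform, h=17: θ=148.5° here. β=12.6, B=74. 17·12.6/74 = 2.8946 → s = 22.8946
radial distance = base radius + s = 31 + 22.8946 = 53.8946

53.8946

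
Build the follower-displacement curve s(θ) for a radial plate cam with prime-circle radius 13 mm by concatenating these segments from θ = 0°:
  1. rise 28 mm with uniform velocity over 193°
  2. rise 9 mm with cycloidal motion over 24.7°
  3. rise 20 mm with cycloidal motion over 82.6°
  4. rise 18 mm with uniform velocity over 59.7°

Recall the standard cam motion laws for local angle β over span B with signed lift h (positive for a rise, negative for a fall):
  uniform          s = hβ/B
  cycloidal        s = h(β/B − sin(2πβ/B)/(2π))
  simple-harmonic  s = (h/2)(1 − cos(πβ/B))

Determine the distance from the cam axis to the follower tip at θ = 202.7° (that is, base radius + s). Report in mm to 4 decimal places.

seg 1 [0°–193°] uniform, h=28: full span → s += 28 → s = 28.0000
seg 2 [193°–217.7°] cycloidal, h=9: θ=202.7° here. β=9.7, B=24.7. 9·(0.3927 − sin(2π·0.3927)/(2π)) = 2.6403 → s = 30.6403
radial distance = base radius + s = 13 + 30.6403 = 43.6403

43.6403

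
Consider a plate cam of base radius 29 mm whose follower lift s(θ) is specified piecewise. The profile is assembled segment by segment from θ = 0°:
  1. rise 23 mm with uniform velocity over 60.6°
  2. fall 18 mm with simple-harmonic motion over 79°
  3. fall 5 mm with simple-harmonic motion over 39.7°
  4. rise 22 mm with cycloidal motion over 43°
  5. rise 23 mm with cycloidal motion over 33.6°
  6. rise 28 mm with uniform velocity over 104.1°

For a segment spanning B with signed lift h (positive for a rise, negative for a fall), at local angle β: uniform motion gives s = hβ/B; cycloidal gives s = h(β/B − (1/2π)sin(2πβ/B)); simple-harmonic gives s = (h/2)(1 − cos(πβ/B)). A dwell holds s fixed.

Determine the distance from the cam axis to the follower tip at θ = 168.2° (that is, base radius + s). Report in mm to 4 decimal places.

seg 1 [0°–60.6°] uniform, h=23: full span → s += 23 → s = 23.0000
seg 2 [60.6°–139.6°] simple-harmonic, h=-18: full span → s += -18 → s = 5.0000
seg 3 [139.6°–179.3°] simple-harmonic, h=-5: θ=168.2° here. β=28.6, B=39.7. -5/2·(1 − cos(π·0.7204)) = -4.0960 → s = 0.9040
radial distance = base radius + s = 29 + 0.9040 = 29.9040

29.9040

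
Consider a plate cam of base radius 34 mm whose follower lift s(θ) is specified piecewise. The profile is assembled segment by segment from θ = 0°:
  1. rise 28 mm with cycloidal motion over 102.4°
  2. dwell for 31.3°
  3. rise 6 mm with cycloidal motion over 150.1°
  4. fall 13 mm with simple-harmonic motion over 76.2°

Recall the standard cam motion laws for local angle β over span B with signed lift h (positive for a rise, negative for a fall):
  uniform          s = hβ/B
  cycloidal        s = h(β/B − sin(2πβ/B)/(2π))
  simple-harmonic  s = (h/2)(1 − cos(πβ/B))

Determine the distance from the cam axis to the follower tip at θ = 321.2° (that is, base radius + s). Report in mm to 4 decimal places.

seg 1 [0°–102.4°] cycloidal, h=28: full span → s += 28 → s = 28.0000
seg 2 [102.4°–133.7°] dwell: s stays 28.0000
seg 3 [133.7°–283.8°] cycloidal, h=6: full span → s += 6 → s = 34.0000
seg 4 [283.8°–360°] simple-harmonic, h=-13: θ=321.2° here. β=37.4, B=76.2. -13/2·(1 − cos(π·0.4908)) = -6.3124 → s = 27.6876
radial distance = base radius + s = 34 + 27.6876 = 61.6876

61.6876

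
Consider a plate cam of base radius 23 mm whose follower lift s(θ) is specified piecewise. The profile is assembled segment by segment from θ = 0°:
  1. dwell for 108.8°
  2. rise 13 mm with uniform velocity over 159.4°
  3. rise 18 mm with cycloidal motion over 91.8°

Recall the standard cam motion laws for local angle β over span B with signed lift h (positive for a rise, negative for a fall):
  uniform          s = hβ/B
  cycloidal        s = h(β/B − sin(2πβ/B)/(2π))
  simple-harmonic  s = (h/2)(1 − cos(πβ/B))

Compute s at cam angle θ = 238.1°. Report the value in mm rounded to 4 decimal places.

seg 1 [0°–108.8°] dwell: s stays 0.0000
seg 2 [108.8°–268.2°] uniform, h=13: θ=238.1° here. β=129.3, B=159.4. 13·129.3/159.4 = 10.5452 → s = 10.5452

10.5452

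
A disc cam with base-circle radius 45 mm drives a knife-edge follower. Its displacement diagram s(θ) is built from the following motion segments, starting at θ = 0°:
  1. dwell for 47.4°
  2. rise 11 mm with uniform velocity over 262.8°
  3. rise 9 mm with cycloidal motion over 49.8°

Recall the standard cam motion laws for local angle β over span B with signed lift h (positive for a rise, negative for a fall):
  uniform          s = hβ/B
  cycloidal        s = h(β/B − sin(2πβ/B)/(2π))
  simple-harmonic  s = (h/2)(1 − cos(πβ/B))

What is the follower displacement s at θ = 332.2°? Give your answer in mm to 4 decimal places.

seg 1 [0°–47.4°] dwell: s stays 0.0000
seg 2 [47.4°–310.2°] uniform, h=11: full span → s += 11 → s = 11.0000
seg 3 [310.2°–360°] cycloidal, h=9: θ=332.2° here. β=22, B=49.8. 9·(0.4418 − sin(2π·0.4418)/(2π)) = 3.4634 → s = 14.4634

14.4634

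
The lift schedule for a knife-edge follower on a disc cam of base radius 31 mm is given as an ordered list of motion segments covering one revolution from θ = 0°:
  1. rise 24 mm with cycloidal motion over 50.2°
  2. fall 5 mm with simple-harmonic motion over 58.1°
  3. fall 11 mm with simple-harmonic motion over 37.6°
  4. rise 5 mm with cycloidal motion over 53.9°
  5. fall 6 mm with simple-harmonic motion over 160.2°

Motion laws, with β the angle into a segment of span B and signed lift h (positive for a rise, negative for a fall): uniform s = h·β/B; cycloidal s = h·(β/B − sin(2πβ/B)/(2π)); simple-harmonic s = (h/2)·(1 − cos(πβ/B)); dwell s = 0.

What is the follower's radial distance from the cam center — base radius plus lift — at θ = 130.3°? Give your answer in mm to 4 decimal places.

seg 1 [0°–50.2°] cycloidal, h=24: full span → s += 24 → s = 24.0000
seg 2 [50.2°–108.3°] simple-harmonic, h=-5: full span → s += -5 → s = 19.0000
seg 3 [108.3°–145.9°] simple-harmonic, h=-11: θ=130.3° here. β=22, B=37.6. -11/2·(1 − cos(π·0.5851)) = -6.9531 → s = 12.0469
radial distance = base radius + s = 31 + 12.0469 = 43.0469

43.0469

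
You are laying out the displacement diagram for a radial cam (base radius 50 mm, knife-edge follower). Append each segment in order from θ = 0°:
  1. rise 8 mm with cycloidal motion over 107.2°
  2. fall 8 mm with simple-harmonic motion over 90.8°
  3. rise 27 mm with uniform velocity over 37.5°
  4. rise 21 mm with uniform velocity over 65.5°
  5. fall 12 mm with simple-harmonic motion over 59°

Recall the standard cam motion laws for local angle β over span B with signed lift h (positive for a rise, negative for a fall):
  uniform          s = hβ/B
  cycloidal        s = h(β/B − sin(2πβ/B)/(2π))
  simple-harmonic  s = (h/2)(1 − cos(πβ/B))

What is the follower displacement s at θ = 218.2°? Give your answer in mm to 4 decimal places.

seg 1 [0°–107.2°] cycloidal, h=8: full span → s += 8 → s = 8.0000
seg 2 [107.2°–198°] simple-harmonic, h=-8: full span → s += -8 → s = 0.0000
seg 3 [198°–235.5°] uniform, h=27: θ=218.2° here. β=20.2, B=37.5. 27·20.2/37.5 = 14.5440 → s = 14.5440

14.5440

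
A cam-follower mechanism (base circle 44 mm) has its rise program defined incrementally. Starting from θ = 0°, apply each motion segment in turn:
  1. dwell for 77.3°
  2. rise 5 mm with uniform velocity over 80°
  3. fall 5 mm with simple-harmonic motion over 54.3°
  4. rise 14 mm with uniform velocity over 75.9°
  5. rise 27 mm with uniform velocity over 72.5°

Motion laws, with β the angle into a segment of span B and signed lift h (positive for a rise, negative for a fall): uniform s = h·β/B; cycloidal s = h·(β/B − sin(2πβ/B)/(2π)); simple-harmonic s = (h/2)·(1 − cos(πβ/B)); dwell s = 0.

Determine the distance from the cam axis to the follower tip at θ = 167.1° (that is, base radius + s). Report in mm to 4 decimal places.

seg 1 [0°–77.3°] dwell: s stays 0.0000
seg 2 [77.3°–157.3°] uniform, h=5: full span → s += 5 → s = 5.0000
seg 3 [157.3°–211.6°] simple-harmonic, h=-5: θ=167.1° here. β=9.8, B=54.3. -5/2·(1 − cos(π·0.1805)) = -0.3912 → s = 4.6088
radial distance = base radius + s = 44 + 4.6088 = 48.6088

48.6088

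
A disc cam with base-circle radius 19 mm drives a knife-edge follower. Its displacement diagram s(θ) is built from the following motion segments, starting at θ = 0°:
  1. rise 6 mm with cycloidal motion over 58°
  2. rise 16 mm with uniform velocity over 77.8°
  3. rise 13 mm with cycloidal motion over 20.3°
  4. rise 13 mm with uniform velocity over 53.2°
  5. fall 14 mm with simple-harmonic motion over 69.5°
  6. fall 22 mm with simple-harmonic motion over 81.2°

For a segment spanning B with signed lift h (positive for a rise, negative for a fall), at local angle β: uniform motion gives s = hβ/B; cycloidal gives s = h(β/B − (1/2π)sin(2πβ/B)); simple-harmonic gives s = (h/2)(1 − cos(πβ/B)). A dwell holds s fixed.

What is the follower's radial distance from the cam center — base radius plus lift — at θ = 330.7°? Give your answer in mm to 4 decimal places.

seg 1 [0°–58°] cycloidal, h=6: full span → s += 6 → s = 6.0000
seg 2 [58°–135.8°] uniform, h=16: full span → s += 16 → s = 22.0000
seg 3 [135.8°–156.1°] cycloidal, h=13: full span → s += 13 → s = 35.0000
seg 4 [156.1°–209.3°] uniform, h=13: full span → s += 13 → s = 48.0000
seg 5 [209.3°–278.8°] simple-harmonic, h=-14: full span → s += -14 → s = 34.0000
seg 6 [278.8°–360°] simple-harmonic, h=-22: θ=330.7° here. β=51.9, B=81.2. -22/2·(1 − cos(π·0.6392)) = -15.6574 → s = 18.3426
radial distance = base radius + s = 19 + 18.3426 = 37.3426

37.3426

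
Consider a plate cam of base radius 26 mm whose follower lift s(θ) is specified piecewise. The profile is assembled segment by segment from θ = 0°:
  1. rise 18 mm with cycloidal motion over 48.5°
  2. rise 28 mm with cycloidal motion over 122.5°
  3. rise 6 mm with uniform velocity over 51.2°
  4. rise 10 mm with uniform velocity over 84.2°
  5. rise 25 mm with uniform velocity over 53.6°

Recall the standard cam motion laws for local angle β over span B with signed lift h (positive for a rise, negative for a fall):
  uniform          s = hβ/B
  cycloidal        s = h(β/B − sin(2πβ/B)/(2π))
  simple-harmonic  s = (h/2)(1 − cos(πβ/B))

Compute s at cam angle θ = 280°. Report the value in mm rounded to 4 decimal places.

seg 1 [0°–48.5°] cycloidal, h=18: full span → s += 18 → s = 18.0000
seg 2 [48.5°–171°] cycloidal, h=28: full span → s += 28 → s = 46.0000
seg 3 [171°–222.2°] uniform, h=6: full span → s += 6 → s = 52.0000
seg 4 [222.2°–306.4°] uniform, h=10: θ=280° here. β=57.8, B=84.2. 10·57.8/84.2 = 6.8646 → s = 58.8646

58.8646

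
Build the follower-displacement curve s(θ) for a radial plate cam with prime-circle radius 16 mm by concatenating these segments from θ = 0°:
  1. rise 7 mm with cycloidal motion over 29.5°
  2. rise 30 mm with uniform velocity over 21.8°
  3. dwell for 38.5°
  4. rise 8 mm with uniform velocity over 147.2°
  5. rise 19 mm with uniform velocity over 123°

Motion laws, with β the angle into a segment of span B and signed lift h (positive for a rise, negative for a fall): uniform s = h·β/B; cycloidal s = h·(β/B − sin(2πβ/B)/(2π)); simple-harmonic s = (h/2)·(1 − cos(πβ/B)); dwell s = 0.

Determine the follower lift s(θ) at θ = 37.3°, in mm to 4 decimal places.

seg 1 [0°–29.5°] cycloidal, h=7: full span → s += 7 → s = 7.0000
seg 2 [29.5°–51.3°] uniform, h=30: θ=37.3° here. β=7.8, B=21.8. 30·7.8/21.8 = 10.7339 → s = 17.7339

17.7339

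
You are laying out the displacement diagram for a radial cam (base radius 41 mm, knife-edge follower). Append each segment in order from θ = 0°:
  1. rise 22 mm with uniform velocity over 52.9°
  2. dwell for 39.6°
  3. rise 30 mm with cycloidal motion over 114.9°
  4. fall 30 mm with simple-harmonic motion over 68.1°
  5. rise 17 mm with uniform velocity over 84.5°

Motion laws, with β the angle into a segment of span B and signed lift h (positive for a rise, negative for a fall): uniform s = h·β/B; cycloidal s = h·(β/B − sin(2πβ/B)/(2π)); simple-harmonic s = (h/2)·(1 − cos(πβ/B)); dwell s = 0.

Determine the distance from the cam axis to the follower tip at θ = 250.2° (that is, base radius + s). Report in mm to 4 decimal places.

seg 1 [0°–52.9°] uniform, h=22: full span → s += 22 → s = 22.0000
seg 2 [52.9°–92.5°] dwell: s stays 22.0000
seg 3 [92.5°–207.4°] cycloidal, h=30: full span → s += 30 → s = 52.0000
seg 4 [207.4°–275.5°] simple-harmonic, h=-30: θ=250.2° here. β=42.8, B=68.1. -30/2·(1 − cos(π·0.6285)) = -20.8917 → s = 31.1083
radial distance = base radius + s = 41 + 31.1083 = 72.1083

72.1083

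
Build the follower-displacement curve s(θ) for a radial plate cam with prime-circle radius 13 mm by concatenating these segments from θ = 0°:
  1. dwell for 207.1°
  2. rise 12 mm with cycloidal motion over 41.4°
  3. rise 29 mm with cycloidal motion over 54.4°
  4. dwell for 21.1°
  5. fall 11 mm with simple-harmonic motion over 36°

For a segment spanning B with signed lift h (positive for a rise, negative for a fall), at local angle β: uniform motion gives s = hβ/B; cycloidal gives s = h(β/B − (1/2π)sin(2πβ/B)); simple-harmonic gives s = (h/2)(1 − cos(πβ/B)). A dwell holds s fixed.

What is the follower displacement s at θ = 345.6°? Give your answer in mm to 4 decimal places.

seg 1 [0°–207.1°] dwell: s stays 0.0000
seg 2 [207.1°–248.5°] cycloidal, h=12: full span → s += 12 → s = 12.0000
seg 3 [248.5°–302.9°] cycloidal, h=29: full span → s += 29 → s = 41.0000
seg 4 [302.9°–324°] dwell: s stays 41.0000
seg 5 [324°–360°] simple-harmonic, h=-11: θ=345.6° here. β=21.6, B=36. -11/2·(1 − cos(π·0.6000)) = -7.1996 → s = 33.8004

33.8004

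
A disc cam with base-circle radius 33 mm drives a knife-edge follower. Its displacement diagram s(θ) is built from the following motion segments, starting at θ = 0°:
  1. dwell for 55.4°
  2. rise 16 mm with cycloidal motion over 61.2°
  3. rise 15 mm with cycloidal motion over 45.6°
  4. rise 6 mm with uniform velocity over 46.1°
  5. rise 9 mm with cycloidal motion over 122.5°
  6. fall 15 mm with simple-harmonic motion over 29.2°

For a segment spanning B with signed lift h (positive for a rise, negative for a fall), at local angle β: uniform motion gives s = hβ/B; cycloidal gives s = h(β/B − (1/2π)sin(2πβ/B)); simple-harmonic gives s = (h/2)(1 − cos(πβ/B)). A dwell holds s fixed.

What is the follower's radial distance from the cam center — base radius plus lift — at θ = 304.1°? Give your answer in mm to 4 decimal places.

seg 1 [0°–55.4°] dwell: s stays 0.0000
seg 2 [55.4°–116.6°] cycloidal, h=16: full span → s += 16 → s = 16.0000
seg 3 [116.6°–162.2°] cycloidal, h=15: full span → s += 15 → s = 31.0000
seg 4 [162.2°–208.3°] uniform, h=6: full span → s += 6 → s = 37.0000
seg 5 [208.3°–330.8°] cycloidal, h=9: θ=304.1° here. β=95.8, B=122.5. 9·(0.7820 − sin(2π·0.7820)/(2π)) = 8.4418 → s = 45.4418
radial distance = base radius + s = 33 + 45.4418 = 78.4418

78.4418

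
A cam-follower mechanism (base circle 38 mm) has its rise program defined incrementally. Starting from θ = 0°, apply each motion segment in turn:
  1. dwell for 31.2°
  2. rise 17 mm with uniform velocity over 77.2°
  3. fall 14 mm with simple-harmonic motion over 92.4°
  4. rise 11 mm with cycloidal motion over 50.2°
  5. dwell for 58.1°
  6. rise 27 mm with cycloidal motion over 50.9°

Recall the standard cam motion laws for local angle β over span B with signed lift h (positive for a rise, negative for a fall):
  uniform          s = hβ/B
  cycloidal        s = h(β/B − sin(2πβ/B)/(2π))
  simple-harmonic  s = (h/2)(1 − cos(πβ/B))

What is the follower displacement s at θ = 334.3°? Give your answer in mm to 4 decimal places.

seg 1 [0°–31.2°] dwell: s stays 0.0000
seg 2 [31.2°–108.4°] uniform, h=17: full span → s += 17 → s = 17.0000
seg 3 [108.4°–200.8°] simple-harmonic, h=-14: full span → s += -14 → s = 3.0000
seg 4 [200.8°–251°] cycloidal, h=11: full span → s += 11 → s = 14.0000
seg 5 [251°–309.1°] dwell: s stays 14.0000
seg 6 [309.1°–360°] cycloidal, h=27: θ=334.3° here. β=25.2, B=50.9. 27·(0.4951 − sin(2π·0.4951)/(2π)) = 13.2348 → s = 27.2348

27.2348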